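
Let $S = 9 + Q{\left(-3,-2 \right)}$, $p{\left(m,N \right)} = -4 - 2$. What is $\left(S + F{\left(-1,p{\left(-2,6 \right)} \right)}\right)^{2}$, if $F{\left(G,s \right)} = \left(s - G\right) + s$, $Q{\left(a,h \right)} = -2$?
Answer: $16$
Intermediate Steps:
$p{\left(m,N \right)} = -6$
$F{\left(G,s \right)} = - G + 2 s$
$S = 7$ ($S = 9 - 2 = 7$)
$\left(S + F{\left(-1,p{\left(-2,6 \right)} \right)}\right)^{2} = \left(7 + \left(\left(-1\right) \left(-1\right) + 2 \left(-6\right)\right)\right)^{2} = \left(7 + \left(1 - 12\right)\right)^{2} = \left(7 - 11\right)^{2} = \left(-4\right)^{2} = 16$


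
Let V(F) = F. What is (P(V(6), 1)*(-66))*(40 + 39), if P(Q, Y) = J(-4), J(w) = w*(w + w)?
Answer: -166848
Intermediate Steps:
J(w) = 2*w² (J(w) = w*(2*w) = 2*w²)
P(Q, Y) = 32 (P(Q, Y) = 2*(-4)² = 2*16 = 32)
(P(V(6), 1)*(-66))*(40 + 39) = (32*(-66))*(40 + 39) = -2112*79 = -166848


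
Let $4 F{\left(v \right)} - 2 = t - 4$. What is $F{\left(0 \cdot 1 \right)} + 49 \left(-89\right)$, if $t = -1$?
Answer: $- \frac{17447}{4} \approx -4361.8$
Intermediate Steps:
$F{\left(v \right)} = - \frac{3}{4}$ ($F{\left(v \right)} = \frac{1}{2} + \frac{-1 - 4}{4} = \frac{1}{2} + \frac{1}{4} \left(-5\right) = \frac{1}{2} - \frac{5}{4} = - \frac{3}{4}$)
$F{\left(0 \cdot 1 \right)} + 49 \left(-89\right) = - \frac{3}{4} + 49 \left(-89\right) = - \frac{3}{4} - 4361 = - \frac{17447}{4}$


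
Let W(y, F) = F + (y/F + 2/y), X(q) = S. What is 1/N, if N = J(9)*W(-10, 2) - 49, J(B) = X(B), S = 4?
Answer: -5/309 ≈ -0.016181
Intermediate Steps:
X(q) = 4
J(B) = 4
W(y, F) = F + 2/y + y/F (W(y, F) = F + (2/y + y/F) = F + 2/y + y/F)
N = -309/5 (N = 4*(2 + 2/(-10) - 10/2) - 49 = 4*(2 + 2*(-⅒) - 10*½) - 49 = 4*(2 - ⅕ - 5) - 49 = 4*(-16/5) - 49 = -64/5 - 49 = -309/5 ≈ -61.800)
1/N = 1/(-309/5) = -5/309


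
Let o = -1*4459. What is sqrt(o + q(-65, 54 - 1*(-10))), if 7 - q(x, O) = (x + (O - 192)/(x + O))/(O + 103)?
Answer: I*sqrt(124172349)/167 ≈ 66.726*I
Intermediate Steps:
q(x, O) = 7 - (x + (-192 + O)/(O + x))/(103 + O) (q(x, O) = 7 - (x + (O - 192)/(x + O))/(O + 103) = 7 - (x + (-192 + O)/(O + x))/(103 + O))
o = -4459
sqrt(o + q(-65, 54 - 1*(-10))) = sqrt(-4459 + (192 - 1*(-65)**2 + 7*(54 - 1*(-10))**2 + 720*(54 - 1*(-10)) + 721*(-65) + 6*(54 - 1*(-10))*(-65))/((54 - 1*(-10))**2 + 103*(54 - 1*(-10)) + 103*(-65) + (54 - 1*(-10))*(-65))) = sqrt(-4459 + (192 - 1*4225 + 7*(54 + 10)**2 + 720*(54 + 10) - 46865 + 6*(54 + 10)*(-65))/((54 + 10)**2 + 103*(54 + 10) - 6695 + (54 + 10)*(-65))) = sqrt(-4459 + (192 - 4225 + 7*64**2 + 720*64 - 46865 + 6*64*(-65))/(64**2 + 103*64 - 6695 + 64*(-65))) = sqrt(-4459 + (192 - 4225 + 7*4096 + 46080 - 46865 - 24960)/(4096 + 6592 - 6695 - 4160)) = sqrt(-4459 + (192 - 4225 + 28672 + 46080 - 46865 - 24960)/(-167)) = sqrt(-4459 - 1/167*(-1106)) = sqrt(-4459 + 1106/167) = sqrt(-743547/167) = I*sqrt(124172349)/167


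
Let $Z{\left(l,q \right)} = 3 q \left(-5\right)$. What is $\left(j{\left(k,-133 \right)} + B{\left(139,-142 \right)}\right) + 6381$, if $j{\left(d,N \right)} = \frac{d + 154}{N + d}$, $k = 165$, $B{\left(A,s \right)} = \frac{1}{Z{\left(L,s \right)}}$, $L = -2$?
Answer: $\frac{217804231}{34080} \approx 6391.0$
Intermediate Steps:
$Z{\left(l,q \right)} = - 15 q$
$B{\left(A,s \right)} = - \frac{1}{15 s}$ ($B{\left(A,s \right)} = \frac{1}{\left(-15\right) s} = - \frac{1}{15 s}$)
$j{\left(d,N \right)} = \frac{154 + d}{N + d}$
$\left(j{\left(k,-133 \right)} + B{\left(139,-142 \right)}\right) + 6381 = \left(\frac{154 + 165}{-133 + 165} - \frac{1}{15 \left(-142\right)}\right) + 6381 = \left(\frac{1}{32} \cdot 319 - - \frac{1}{2130}\right) + 6381 = \left(\frac{1}{32} \cdot 319 + \frac{1}{2130}\right) + 6381 = \left(\frac{319}{32} + \frac{1}{2130}\right) + 6381 = \frac{339751}{34080} + 6381 = \frac{217804231}{34080}$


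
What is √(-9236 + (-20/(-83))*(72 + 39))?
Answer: 4*I*√3965159/83 ≈ 95.965*I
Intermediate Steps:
√(-9236 + (-20/(-83))*(72 + 39)) = √(-9236 - 20*(-1/83)*111) = √(-9236 + (20/83)*111) = √(-9236 + 2220/83) = √(-764368/83) = 4*I*√3965159/83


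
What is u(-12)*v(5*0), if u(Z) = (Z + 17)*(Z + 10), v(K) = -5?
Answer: 50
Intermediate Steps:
u(Z) = (10 + Z)*(17 + Z) (u(Z) = (17 + Z)*(10 + Z) = (10 + Z)*(17 + Z))
u(-12)*v(5*0) = (170 + (-12)² + 27*(-12))*(-5) = (170 + 144 - 324)*(-5) = -10*(-5) = 50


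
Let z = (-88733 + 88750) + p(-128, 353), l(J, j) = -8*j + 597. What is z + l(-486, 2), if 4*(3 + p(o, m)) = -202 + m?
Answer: 2531/4 ≈ 632.75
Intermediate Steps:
p(o, m) = -107/2 + m/4 (p(o, m) = -3 + (-202 + m)/4 = -3 + (-101/2 + m/4) = -107/2 + m/4)
l(J, j) = 597 - 8*j
z = 207/4 (z = (-88733 + 88750) + (-107/2 + (1/4)*353) = 17 + (-107/2 + 353/4) = 17 + 139/4 = 207/4 ≈ 51.750)
z + l(-486, 2) = 207/4 + (597 - 8*2) = 207/4 + (597 - 16) = 207/4 + 581 = 2531/4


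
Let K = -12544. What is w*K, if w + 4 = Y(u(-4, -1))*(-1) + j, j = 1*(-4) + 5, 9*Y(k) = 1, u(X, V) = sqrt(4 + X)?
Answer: 351232/9 ≈ 39026.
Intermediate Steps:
Y(k) = 1/9 (Y(k) = (1/9)*1 = 1/9)
j = 1 (j = -4 + 5 = 1)
w = -28/9 (w = -4 + ((1/9)*(-1) + 1) = -4 + (-1/9 + 1) = -4 + 8/9 = -28/9 ≈ -3.1111)
w*K = -28/9*(-12544) = 351232/9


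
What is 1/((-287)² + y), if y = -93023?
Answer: -1/10654 ≈ -9.3861e-5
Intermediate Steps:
1/((-287)² + y) = 1/((-287)² - 93023) = 1/(82369 - 93023) = 1/(-10654) = -1/10654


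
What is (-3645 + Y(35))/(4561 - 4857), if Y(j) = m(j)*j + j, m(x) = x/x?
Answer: 3575/296 ≈ 12.078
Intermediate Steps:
m(x) = 1
Y(j) = 2*j (Y(j) = 1*j + j = j + j = 2*j)
(-3645 + Y(35))/(4561 - 4857) = (-3645 + 2*35)/(4561 - 4857) = (-3645 + 70)/(-296) = -3575*(-1/296) = 3575/296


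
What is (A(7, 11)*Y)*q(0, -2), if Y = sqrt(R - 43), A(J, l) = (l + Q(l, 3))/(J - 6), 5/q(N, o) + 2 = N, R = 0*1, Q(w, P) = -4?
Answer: -35*I*sqrt(43)/2 ≈ -114.76*I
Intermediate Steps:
R = 0
q(N, o) = 5/(-2 + N)
A(J, l) = (-4 + l)/(-6 + J) (A(J, l) = (l - 4)/(J - 6) = (-4 + l)/(-6 + J))
Y = I*sqrt(43) (Y = sqrt(0 - 43) = sqrt(-43) = I*sqrt(43) ≈ 6.5574*I)
(A(7, 11)*Y)*q(0, -2) = (((-4 + 11)/(-6 + 7))*(I*sqrt(43)))*(5/(-2 + 0)) = ((7/1)*(I*sqrt(43)))*(5/(-2)) = ((1*7)*(I*sqrt(43)))*(5*(-1/2)) = (7*(I*sqrt(43)))*(-5/2) = (7*I*sqrt(43))*(-5/2) = -35*I*sqrt(43)/2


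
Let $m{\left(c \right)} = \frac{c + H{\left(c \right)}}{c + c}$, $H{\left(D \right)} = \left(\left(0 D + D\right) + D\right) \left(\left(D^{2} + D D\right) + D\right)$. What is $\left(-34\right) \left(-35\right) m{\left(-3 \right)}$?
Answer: $18445$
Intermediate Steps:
$H{\left(D \right)} = 2 D \left(D + 2 D^{2}\right)$ ($H{\left(D \right)} = \left(\left(0 + D\right) + D\right) \left(\left(D^{2} + D^{2}\right) + D\right) = \left(D + D\right) \left(2 D^{2} + D\right) = 2 D \left(D + 2 D^{2}\right)$)
$m{\left(c \right)} = \frac{c + c^{2} \left(2 + 4 c\right)}{2 c}$ ($m{\left(c \right)} = \frac{c + c^{2} \left(2 + 4 c\right)}{c + c} = \frac{c + c^{2} \left(2 + 4 c\right)}{2 c}$)
$\left(-34\right) \left(-35\right) m{\left(-3 \right)} = \left(-34\right) \left(-35\right) \left(\frac{1}{2} - 3 \left(1 + 2 \left(-3\right)\right)\right) = 1190 \left(\frac{1}{2} - 3 \left(1 - 6\right)\right) = 1190 \left(\frac{1}{2} - -15\right) = 1190 \left(\frac{1}{2} + 15\right) = 1190 \cdot \frac{31}{2} = 18445$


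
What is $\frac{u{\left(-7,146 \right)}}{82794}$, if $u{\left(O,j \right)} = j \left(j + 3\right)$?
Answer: $\frac{10877}{41397} \approx 0.26275$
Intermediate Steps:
$u{\left(O,j \right)} = j \left(3 + j\right)$
$\frac{u{\left(-7,146 \right)}}{82794} = \frac{146 \left(3 + 146\right)}{82794} = 146 \cdot 149 \cdot \frac{1}{82794} = 21754 \cdot \frac{1}{82794} = \frac{10877}{41397}$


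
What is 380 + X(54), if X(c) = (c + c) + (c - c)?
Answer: 488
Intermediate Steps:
X(c) = 2*c (X(c) = 2*c + 0 = 2*c)
380 + X(54) = 380 + 2*54 = 380 + 108 = 488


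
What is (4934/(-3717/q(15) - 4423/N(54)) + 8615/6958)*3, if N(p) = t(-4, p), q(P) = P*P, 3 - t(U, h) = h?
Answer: 33407160135/155706124 ≈ 214.55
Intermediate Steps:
t(U, h) = 3 - h
q(P) = P²
N(p) = 3 - p
(4934/(-3717/q(15) - 4423/N(54)) + 8615/6958)*3 = (4934/(-3717/(15²) - 4423/(3 - 1*54)) + 8615/6958)*3 = (4934/(-3717/225 - 4423/(3 - 54)) + 8615*(1/6958))*3 = (4934/(-3717*1/225 - 4423/(-51)) + 8615/6958)*3 = (4934/(-413/25 - 4423*(-1/51)) + 8615/6958)*3 = (4934/(-413/25 + 4423/51) + 8615/6958)*3 = (4934/(89512/1275) + 8615/6958)*3 = (4934*(1275/89512) + 8615/6958)*3 = (3145425/44756 + 8615/6958)*3 = (11135720045/155706124)*3 = 33407160135/155706124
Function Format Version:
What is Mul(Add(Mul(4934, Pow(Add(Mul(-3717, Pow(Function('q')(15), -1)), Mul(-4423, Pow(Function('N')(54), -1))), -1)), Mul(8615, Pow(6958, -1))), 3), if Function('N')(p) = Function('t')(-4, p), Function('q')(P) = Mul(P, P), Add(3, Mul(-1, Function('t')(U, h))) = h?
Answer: Rational(33407160135, 155706124) ≈ 214.55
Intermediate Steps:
Function('t')(U, h) = Add(3, Mul(-1, h))
Function('q')(P) = Pow(P, 2)
Function('N')(p) = Add(3, Mul(-1, p))
Mul(Add(Mul(4934, Pow(Add(Mul(-3717, Pow(Function('q')(15), -1)), Mul(-4423, Pow(Function('N')(54), -1))), -1)), Mul(8615, Pow(6958, -1))), 3) = Mul(Add(Mul(4934, Pow(Add(Mul(-3717, Pow(Pow(15, 2), -1)), Mul(-4423, Pow(Add(3, Mul(-1, 54)), -1))), -1)), Mul(8615, Pow(6958, -1))), 3) = Mul(Add(Mul(4934, Pow(Add(Mul(-3717, Pow(225, -1)), Mul(-4423, Pow(Add(3, -54), -1))), -1)), Mul(8615, Rational(1, 6958))), 3) = Mul(Add(Mul(4934, Pow(Add(Mul(-3717, Rational(1, 225)), Mul(-4423, Pow(-51, -1))), -1)), Rational(8615, 6958)), 3) = Mul(Add(Mul(4934, Pow(Add(Rational(-413, 25), Mul(-4423, Rational(-1, 51))), -1)), Rational(8615, 6958)), 3) = Mul(Add(Mul(4934, Pow(Add(Rational(-413, 25), Rational(4423, 51)), -1)), Rational(8615, 6958)), 3) = Mul(Add(Mul(4934, Pow(Rational(89512, 1275), -1)), Rational(8615, 6958)), 3) = Mul(Add(Mul(4934, Rational(1275, 89512)), Rational(8615, 6958)), 3) = Mul(Add(Rational(3145425, 44756), Rational(8615, 6958)), 3) = Mul(Rational(11135720045, 155706124), 3) = Rational(33407160135, 155706124)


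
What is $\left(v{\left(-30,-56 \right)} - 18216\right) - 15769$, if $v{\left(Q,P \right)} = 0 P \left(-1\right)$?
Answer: $-33985$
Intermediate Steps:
$v{\left(Q,P \right)} = 0$ ($v{\left(Q,P \right)} = 0 \left(-1\right) = 0$)
$\left(v{\left(-30,-56 \right)} - 18216\right) - 15769 = \left(0 - 18216\right) - 15769 = -18216 - 15769 = -33985$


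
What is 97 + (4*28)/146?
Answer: 7137/73 ≈ 97.767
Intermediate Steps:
97 + (4*28)/146 = 97 + (1/146)*112 = 97 + 56/73 = 7137/73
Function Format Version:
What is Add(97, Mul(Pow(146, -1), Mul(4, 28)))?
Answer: Rational(7137, 73) ≈ 97.767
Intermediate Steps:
Add(97, Mul(Pow(146, -1), Mul(4, 28))) = Add(97, Mul(Rational(1, 146), 112)) = Add(97, Rational(56, 73)) = Rational(7137, 73)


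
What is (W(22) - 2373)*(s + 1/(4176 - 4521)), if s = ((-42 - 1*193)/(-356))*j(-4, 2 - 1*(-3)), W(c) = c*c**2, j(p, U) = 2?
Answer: 133884535/12282 ≈ 10901.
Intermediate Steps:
W(c) = c**3
s = 235/178 (s = ((-42 - 1*193)/(-356))*2 = ((-42 - 193)*(-1/356))*2 = -235*(-1/356)*2 = (235/356)*2 = 235/178 ≈ 1.3202)
(W(22) - 2373)*(s + 1/(4176 - 4521)) = (22**3 - 2373)*(235/178 + 1/(4176 - 4521)) = (10648 - 2373)*(235/178 + 1/(-345)) = 8275*(235/178 - 1/345) = 8275*(80897/61410) = 133884535/12282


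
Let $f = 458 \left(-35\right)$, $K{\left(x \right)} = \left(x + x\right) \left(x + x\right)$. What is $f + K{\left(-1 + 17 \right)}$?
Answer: $-15006$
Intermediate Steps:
$K{\left(x \right)} = 4 x^{2}$ ($K{\left(x \right)} = 2 x 2 x = 4 x^{2}$)
$f = -16030$
$f + K{\left(-1 + 17 \right)} = -16030 + 4 \left(-1 + 17\right)^{2} = -16030 + 4 \cdot 16^{2} = -16030 + 4 \cdot 256 = -16030 + 1024 = -15006$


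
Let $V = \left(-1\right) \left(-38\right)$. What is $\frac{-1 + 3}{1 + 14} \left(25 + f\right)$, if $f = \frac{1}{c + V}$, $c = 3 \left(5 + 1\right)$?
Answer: $\frac{467}{140} \approx 3.3357$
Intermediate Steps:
$V = 38$
$c = 18$ ($c = 3 \cdot 6 = 18$)
$f = \frac{1}{56}$ ($f = \frac{1}{18 + 38} = \frac{1}{56} \approx 0.017857$)
$\frac{-1 + 3}{1 + 14} \left(25 + f\right) = \frac{-1 + 3}{1 + 14} \left(25 + \frac{1}{56}\right) = \frac{2}{15} \cdot \frac{1401}{56} = \frac{467}{140}$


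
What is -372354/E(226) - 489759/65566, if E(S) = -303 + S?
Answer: 24376050921/5048582 ≈ 4828.3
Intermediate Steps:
-372354/E(226) - 489759/65566 = -372354/(-303 + 226) - 489759/65566 = -372354/(-77) - 489759*1/65566 = -372354*(-1/77) - 489759/65566 = 372354/77 - 489759/65566 = 24376050921/5048582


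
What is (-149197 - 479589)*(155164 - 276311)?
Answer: 76175537542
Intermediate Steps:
(-149197 - 479589)*(155164 - 276311) = -628786*(-121147) = 76175537542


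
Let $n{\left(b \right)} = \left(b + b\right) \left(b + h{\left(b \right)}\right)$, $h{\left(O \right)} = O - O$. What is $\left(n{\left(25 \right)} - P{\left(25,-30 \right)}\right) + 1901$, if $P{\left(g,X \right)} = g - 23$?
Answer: $3149$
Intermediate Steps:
$h{\left(O \right)} = 0$
$P{\left(g,X \right)} = -23 + g$
$n{\left(b \right)} = 2 b^{2}$ ($n{\left(b \right)} = \left(b + b\right) \left(b + 0\right) = 2 b b = 2 b^{2}$)
$\left(n{\left(25 \right)} - P{\left(25,-30 \right)}\right) + 1901 = \left(2 \cdot 25^{2} - \left(-23 + 25\right)\right) + 1901 = \left(2 \cdot 625 - 2\right) + 1901 = \left(1250 - 2\right) + 1901 = 1248 + 1901 = 3149$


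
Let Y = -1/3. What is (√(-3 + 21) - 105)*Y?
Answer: 35 - √2 ≈ 33.586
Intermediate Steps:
Y = -⅓ (Y = -1*⅓ = -⅓ ≈ -0.33333)
(√(-3 + 21) - 105)*Y = (√(-3 + 21) - 105)*(-⅓) = (√18 - 105)*(-⅓) = (3*√2 - 105)*(-⅓) = (-105 + 3*√2)*(-⅓) = 35 - √2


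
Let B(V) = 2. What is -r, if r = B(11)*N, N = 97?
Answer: -194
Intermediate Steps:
r = 194 (r = 2*97 = 194)
-r = -1*194 = -194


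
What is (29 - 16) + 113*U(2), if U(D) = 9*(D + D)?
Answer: 4081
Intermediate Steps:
U(D) = 18*D (U(D) = 9*(2*D) = 18*D)
(29 - 16) + 113*U(2) = (29 - 16) + 113*(18*2) = 13 + 113*36 = 13 + 4068 = 4081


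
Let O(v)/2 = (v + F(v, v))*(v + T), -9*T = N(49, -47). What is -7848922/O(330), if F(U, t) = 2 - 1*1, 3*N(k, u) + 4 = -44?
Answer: -35320149/988366 ≈ -35.736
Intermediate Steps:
N(k, u) = -16 (N(k, u) = -4/3 + (1/3)*(-44) = -4/3 - 44/3 = -16)
F(U, t) = 1 (F(U, t) = 2 - 1 = 1)
T = 16/9 (T = -1/9*(-16) = 16/9 ≈ 1.7778)
O(v) = 2*(1 + v)*(16/9 + v) (O(v) = 2*((v + 1)*(v + 16/9)) = 2*((1 + v)*(16/9 + v)) = 2*(1 + v)*(16/9 + v))
-7848922/O(330) = -7848922/(32/9 + 2*330**2 + (50/9)*330) = -7848922/(32/9 + 2*108900 + 5500/3) = -7848922/(32/9 + 217800 + 5500/3) = -7848922/1976732/9 = -7848922*9/1976732 = -35320149/988366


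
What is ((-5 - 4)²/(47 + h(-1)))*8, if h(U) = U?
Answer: 324/23 ≈ 14.087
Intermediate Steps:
((-5 - 4)²/(47 + h(-1)))*8 = ((-5 - 4)²/(47 - 1))*8 = ((-9)²/46)*8 = ((1/46)*81)*8 = (81/46)*8 = 324/23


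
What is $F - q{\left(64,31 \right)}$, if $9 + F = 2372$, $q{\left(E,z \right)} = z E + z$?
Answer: $348$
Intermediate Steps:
$q{\left(E,z \right)} = z + E z$ ($q{\left(E,z \right)} = E z + z = z + E z$)
$F = 2363$ ($F = -9 + 2372 = 2363$)
$F - q{\left(64,31 \right)} = 2363 - 31 \left(1 + 64\right) = 2363 - 31 \cdot 65 = 2363 - 2015 = 348$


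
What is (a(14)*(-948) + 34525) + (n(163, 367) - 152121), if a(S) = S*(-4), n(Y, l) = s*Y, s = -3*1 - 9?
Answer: -66464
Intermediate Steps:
s = -12 (s = -3 - 9 = -12)
n(Y, l) = -12*Y
a(S) = -4*S
(a(14)*(-948) + 34525) + (n(163, 367) - 152121) = (-4*14*(-948) + 34525) + (-12*163 - 152121) = (-56*(-948) + 34525) + (-1956 - 152121) = (53088 + 34525) - 154077 = 87613 - 154077 = -66464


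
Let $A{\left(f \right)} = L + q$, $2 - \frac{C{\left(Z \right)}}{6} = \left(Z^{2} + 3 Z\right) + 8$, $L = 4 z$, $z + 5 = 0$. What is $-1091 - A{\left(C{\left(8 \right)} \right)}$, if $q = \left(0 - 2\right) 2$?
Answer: $-1067$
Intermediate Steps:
$z = -5$ ($z = -5 + 0 = -5$)
$q = -4$ ($q = \left(-2\right) 2 = -4$)
$L = -20$ ($L = 4 \left(-5\right) = -20$)
$C{\left(Z \right)} = -36 - 18 Z - 6 Z^{2}$ ($C{\left(Z \right)} = 12 - 6 \left(\left(Z^{2} + 3 Z\right) + 8\right) = 12 - 6 \left(8 + Z^{2} + 3 Z\right) = 12 - \left(48 + 6 Z^{2} + 18 Z\right) = -36 - 18 Z - 6 Z^{2}$)
$A{\left(f \right)} = -24$ ($A{\left(f \right)} = -20 - 4 = -24$)
$-1091 - A{\left(C{\left(8 \right)} \right)} = -1091 - -24 = -1091 + 24 = -1067$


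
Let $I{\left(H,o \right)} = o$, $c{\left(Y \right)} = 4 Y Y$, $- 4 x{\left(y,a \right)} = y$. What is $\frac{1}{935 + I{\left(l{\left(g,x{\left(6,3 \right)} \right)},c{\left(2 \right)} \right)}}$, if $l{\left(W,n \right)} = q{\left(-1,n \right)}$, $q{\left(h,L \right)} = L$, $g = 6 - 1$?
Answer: $\frac{1}{951} \approx 0.0010515$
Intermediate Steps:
$x{\left(y,a \right)} = - \frac{y}{4}$
$g = 5$ ($g = 6 - 1 = 5$)
$l{\left(W,n \right)} = n$
$c{\left(Y \right)} = 4 Y^{2}$
$\frac{1}{935 + I{\left(l{\left(g,x{\left(6,3 \right)} \right)},c{\left(2 \right)} \right)}} = \frac{1}{935 + 4 \cdot 2^{2}} = \frac{1}{935 + 4 \cdot 4} = \frac{1}{935 + 16} = \frac{1}{951}$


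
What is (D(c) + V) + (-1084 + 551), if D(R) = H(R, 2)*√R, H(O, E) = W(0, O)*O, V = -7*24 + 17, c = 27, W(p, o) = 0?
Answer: -684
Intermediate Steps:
V = -151 (V = -168 + 17 = -151)
H(O, E) = 0 (H(O, E) = 0*O = 0)
D(R) = 0 (D(R) = 0*√R = 0)
(D(c) + V) + (-1084 + 551) = (0 - 151) + (-1084 + 551) = -151 - 533 = -684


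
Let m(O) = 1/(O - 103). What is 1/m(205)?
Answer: 102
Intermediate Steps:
m(O) = 1/(-103 + O)
1/m(205) = 1/(1/(-103 + 205)) = 1/(1/102) = 102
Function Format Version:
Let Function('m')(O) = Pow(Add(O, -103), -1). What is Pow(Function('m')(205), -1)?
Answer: 102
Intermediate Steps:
Function('m')(O) = Pow(Add(-103, O), -1)
Pow(Function('m')(205), -1) = Pow(Pow(Add(-103, 205), -1), -1) = Pow(Pow(102, -1), -1) = Pow(Rational(1, 102), -1) = 102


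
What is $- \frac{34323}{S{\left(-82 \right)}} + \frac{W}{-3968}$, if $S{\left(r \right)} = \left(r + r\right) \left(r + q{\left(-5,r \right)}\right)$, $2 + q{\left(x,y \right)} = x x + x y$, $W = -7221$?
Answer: $\frac{45988609}{19034496} \approx 2.4161$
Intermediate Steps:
$q{\left(x,y \right)} = -2 + x^{2} + x y$ ($q{\left(x,y \right)} = -2 + \left(x x + x y\right) = -2 + \left(x^{2} + x y\right) = -2 + x^{2} + x y$)
$S{\left(r \right)} = 2 r \left(23 - 4 r\right)$ ($S{\left(r \right)} = \left(r + r\right) \left(r - \left(2 - 25 + 5 r\right)\right) = 2 r \left(r - \left(-23 + 5 r\right)\right) = 2 r \left(23 - 4 r\right)$)
$- \frac{34323}{S{\left(-82 \right)}} + \frac{W}{-3968} = - \frac{34323}{2 \left(-82\right) \left(23 - -328\right)} - \frac{7221}{-3968} = - \frac{34323}{2 \left(-82\right) \left(23 + 328\right)} - - \frac{7221}{3968} = - \frac{34323}{2 \left(-82\right) 351} + \frac{7221}{3968} = - \frac{34323}{-57564} + \frac{7221}{3968} = \left(-34323\right) \left(- \frac{1}{57564}\right) + \frac{7221}{3968} = \frac{11441}{19188} + \frac{7221}{3968} = \frac{45988609}{19034496}$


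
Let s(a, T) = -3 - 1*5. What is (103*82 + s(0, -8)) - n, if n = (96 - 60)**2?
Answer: 7142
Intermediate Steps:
s(a, T) = -8 (s(a, T) = -3 - 5 = -8)
n = 1296 (n = 36**2 = 1296)
(103*82 + s(0, -8)) - n = (103*82 - 8) - 1*1296 = (8446 - 8) - 1296 = 8438 - 1296 = 7142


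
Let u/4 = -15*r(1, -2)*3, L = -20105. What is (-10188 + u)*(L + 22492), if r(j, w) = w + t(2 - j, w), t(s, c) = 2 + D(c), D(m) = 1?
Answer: -24748416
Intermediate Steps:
t(s, c) = 3 (t(s, c) = 2 + 1 = 3)
r(j, w) = 3 + w (r(j, w) = w + 3 = 3 + w)
u = -180 (u = 4*(-15*(3 - 2)*3) = 4*(-15*1*3) = 4*(-15*3) = 4*(-45) = -180)
(-10188 + u)*(L + 22492) = (-10188 - 180)*(-20105 + 22492) = -10368*2387 = -24748416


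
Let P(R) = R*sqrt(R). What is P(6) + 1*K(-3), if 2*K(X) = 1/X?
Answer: -1/6 + 6*sqrt(6) ≈ 14.530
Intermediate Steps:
P(R) = R**(3/2)
K(X) = 1/(2*X)
P(6) + 1*K(-3) = 6**(3/2) + 1*((1/2)/(-3)) = 6*sqrt(6) + 1*((1/2)*(-1/3)) = 6*sqrt(6) + 1*(-1/6) = 6*sqrt(6) - 1/6 = -1/6 + 6*sqrt(6)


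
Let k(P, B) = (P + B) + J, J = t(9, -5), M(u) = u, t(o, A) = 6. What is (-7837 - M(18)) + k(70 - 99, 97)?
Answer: -7781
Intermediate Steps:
J = 6
k(P, B) = 6 + B + P (k(P, B) = (P + B) + 6 = (B + P) + 6 = 6 + B + P)
(-7837 - M(18)) + k(70 - 99, 97) = (-7837 - 1*18) + (6 + 97 + (70 - 99)) = (-7837 - 18) + (6 + 97 - 29) = -7855 + 74 = -7781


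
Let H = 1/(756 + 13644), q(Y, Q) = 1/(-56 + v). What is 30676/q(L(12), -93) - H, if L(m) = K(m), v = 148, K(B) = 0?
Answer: 40639564799/14400 ≈ 2.8222e+6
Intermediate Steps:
L(m) = 0
q(Y, Q) = 1/92 (q(Y, Q) = 1/(-56 + 148) = 1/92)
H = 1/14400 ≈ 6.9444e-5
30676/q(L(12), -93) - H = 30676/(1/92) - 1*1/14400 = 30676*92 - 1/14400 = 2822192 - 1/14400 = 40639564799/14400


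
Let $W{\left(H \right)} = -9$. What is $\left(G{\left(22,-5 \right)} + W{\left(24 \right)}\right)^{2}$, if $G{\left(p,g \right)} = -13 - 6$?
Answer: $784$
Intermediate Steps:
$G{\left(p,g \right)} = -19$ ($G{\left(p,g \right)} = -13 - 6 = -19$)
$\left(G{\left(22,-5 \right)} + W{\left(24 \right)}\right)^{2} = \left(-19 - 9\right)^{2} = \left(-28\right)^{2} = 784$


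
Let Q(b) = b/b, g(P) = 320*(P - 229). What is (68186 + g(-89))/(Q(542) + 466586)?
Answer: -33574/466587 ≈ -0.071957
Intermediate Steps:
g(P) = -73280 + 320*P (g(P) = 320*(-229 + P) = -73280 + 320*P)
Q(b) = 1
(68186 + g(-89))/(Q(542) + 466586) = (68186 + (-73280 + 320*(-89)))/(1 + 466586) = (68186 + (-73280 - 28480))/466587 = (68186 - 101760)*(1/466587) = -33574*1/466587 = -33574/466587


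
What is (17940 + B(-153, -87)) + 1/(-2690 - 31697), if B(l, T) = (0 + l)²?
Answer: 1421868062/34387 ≈ 41349.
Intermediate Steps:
B(l, T) = l²
(17940 + B(-153, -87)) + 1/(-2690 - 31697) = (17940 + (-153)²) + 1/(-2690 - 31697) = (17940 + 23409) + 1/(-34387) = 41349 - 1/34387 = 1421868062/34387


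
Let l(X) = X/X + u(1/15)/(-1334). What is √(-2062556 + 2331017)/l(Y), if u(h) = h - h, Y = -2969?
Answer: 3*√29829 ≈ 518.13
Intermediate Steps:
u(h) = 0
l(X) = 1 (l(X) = X/X + 0/(-1334) = 1 + 0*(-1/1334) = 1 + 0 = 1)
√(-2062556 + 2331017)/l(Y) = √(-2062556 + 2331017)/1 = √268461*1 = (3*√29829)*1 = 3*√29829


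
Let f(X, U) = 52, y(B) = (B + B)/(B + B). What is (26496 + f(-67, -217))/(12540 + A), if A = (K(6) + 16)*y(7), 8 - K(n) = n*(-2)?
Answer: 6637/3144 ≈ 2.1110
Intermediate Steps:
y(B) = 1 (y(B) = (2*B)/((2*B)) = (2*B)*(1/(2*B)) = 1)
K(n) = 8 + 2*n (K(n) = 8 - n*(-2) = 8 - (-2)*n = 8 + 2*n)
A = 36 (A = ((8 + 2*6) + 16)*1 = ((8 + 12) + 16)*1 = (20 + 16)*1 = 36*1 = 36)
(26496 + f(-67, -217))/(12540 + A) = (26496 + 52)/(12540 + 36) = 26548/12576 = 26548*(1/12576) = 6637/3144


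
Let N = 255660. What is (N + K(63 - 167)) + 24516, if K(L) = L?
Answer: 280072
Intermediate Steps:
(N + K(63 - 167)) + 24516 = (255660 + (63 - 167)) + 24516 = (255660 - 104) + 24516 = 255556 + 24516 = 280072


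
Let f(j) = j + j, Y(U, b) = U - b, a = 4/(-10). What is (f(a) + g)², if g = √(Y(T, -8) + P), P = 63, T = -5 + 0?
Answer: 1666/25 - 8*√66/5 ≈ 53.642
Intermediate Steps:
a = -⅖ (a = 4*(-⅒) = -⅖ ≈ -0.40000)
T = -5
f(j) = 2*j
g = √66 (g = √((-5 - 1*(-8)) + 63) = √((-5 + 8) + 63) = √(3 + 63) = √66 ≈ 8.1240)
(f(a) + g)² = (2*(-⅖) + √66)² = (-⅘ + √66)²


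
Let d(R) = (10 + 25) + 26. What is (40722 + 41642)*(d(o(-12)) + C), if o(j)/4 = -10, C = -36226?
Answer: -2978694060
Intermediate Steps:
o(j) = -40 (o(j) = 4*(-10) = -40)
d(R) = 61 (d(R) = 35 + 26 = 61)
(40722 + 41642)*(d(o(-12)) + C) = (40722 + 41642)*(61 - 36226) = 82364*(-36165) = -2978694060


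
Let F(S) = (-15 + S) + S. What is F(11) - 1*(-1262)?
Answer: 1269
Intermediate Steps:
F(S) = -15 + 2*S
F(11) - 1*(-1262) = (-15 + 2*11) - 1*(-1262) = (-15 + 22) + 1262 = 7 + 1262 = 1269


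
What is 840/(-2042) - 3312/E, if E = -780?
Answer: 254496/66365 ≈ 3.8348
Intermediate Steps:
840/(-2042) - 3312/E = 840/(-2042) - 3312/(-780) = 840*(-1/2042) - 3312*(-1/780) = -420/1021 + 276/65 = 254496/66365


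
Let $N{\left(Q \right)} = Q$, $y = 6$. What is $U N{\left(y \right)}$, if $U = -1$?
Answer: $-6$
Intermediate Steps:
$U N{\left(y \right)} = \left(-1\right) 6 = -6$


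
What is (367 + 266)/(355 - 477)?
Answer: -633/122 ≈ -5.1885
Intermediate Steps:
(367 + 266)/(355 - 477) = 633/(-122) = 633*(-1/122) = -633/122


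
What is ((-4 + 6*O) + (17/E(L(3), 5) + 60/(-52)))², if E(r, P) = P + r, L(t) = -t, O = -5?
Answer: 480249/676 ≈ 710.43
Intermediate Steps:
((-4 + 6*O) + (17/E(L(3), 5) + 60/(-52)))² = ((-4 + 6*(-5)) + (17/(5 - 1*3) + 60/(-52)))² = ((-4 - 30) + (17/(5 - 3) + 60*(-1/52)))² = (-34 + (17/2 - 15/13))² = (-34 + 191/26)² = (-693/26)² = 480249/676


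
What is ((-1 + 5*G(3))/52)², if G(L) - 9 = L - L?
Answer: 121/169 ≈ 0.71598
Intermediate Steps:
G(L) = 9 (G(L) = 9 + (L - L) = 9 + 0 = 9)
((-1 + 5*G(3))/52)² = ((-1 + 5*9)/52)² = ((-1 + 45)*(1/52))² = (44*(1/52))² = (11/13)² = 121/169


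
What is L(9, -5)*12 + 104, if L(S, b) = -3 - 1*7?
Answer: -16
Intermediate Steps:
L(S, b) = -10 (L(S, b) = -3 - 7 = -10)
L(9, -5)*12 + 104 = -10*12 + 104 = -120 + 104 = -16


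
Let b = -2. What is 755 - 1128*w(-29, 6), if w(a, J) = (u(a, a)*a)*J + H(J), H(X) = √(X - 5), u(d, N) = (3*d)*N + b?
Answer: 494801339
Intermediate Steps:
u(d, N) = -2 + 3*N*d (u(d, N) = (3*d)*N - 2 = 3*N*d - 2 = -2 + 3*N*d)
H(X) = √(-5 + X)
w(a, J) = √(-5 + J) + J*a*(-2 + 3*a²) (w(a, J) = ((-2 + 3*a*a)*a)*J + √(-5 + J) = ((-2 + 3*a²)*a)*J + √(-5 + J) = (a*(-2 + 3*a²))*J + √(-5 + J) = J*a*(-2 + 3*a²) + √(-5 + J) = √(-5 + J) + J*a*(-2 + 3*a²))
755 - 1128*w(-29, 6) = 755 - 1128*(√(-5 + 6) + 6*(-29)*(-2 + 3*(-29)²)) = 755 - 1128*(√1 + 6*(-29)*(-2 + 3*841)) = 755 - 1128*(1 + 6*(-29)*(-2 + 2523)) = 755 - 1128*(1 + 6*(-29)*2521) = 755 - 1128*(1 - 438654) = 755 - 1128*(-438653) = 755 + 494800584 = 494801339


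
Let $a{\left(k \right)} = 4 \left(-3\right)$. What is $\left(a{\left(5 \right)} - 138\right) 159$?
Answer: $-23850$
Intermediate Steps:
$a{\left(k \right)} = -12$
$\left(a{\left(5 \right)} - 138\right) 159 = \left(-12 - 138\right) 159 = \left(-150\right) 159 = -23850$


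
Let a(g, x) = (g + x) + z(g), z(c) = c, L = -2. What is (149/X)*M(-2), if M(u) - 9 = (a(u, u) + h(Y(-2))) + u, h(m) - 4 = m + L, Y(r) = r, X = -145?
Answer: -149/145 ≈ -1.0276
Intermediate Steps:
a(g, x) = x + 2*g (a(g, x) = (g + x) + g = x + 2*g)
h(m) = 2 + m (h(m) = 4 + (m - 2) = 4 + (-2 + m) = 2 + m)
M(u) = 9 + 4*u (M(u) = 9 + (((u + 2*u) + (2 - 2)) + u) = 9 + ((3*u + 0) + u) = 9 + (3*u + u) = 9 + 4*u)
(149/X)*M(-2) = (149/(-145))*(9 + 4*(-2)) = (149*(-1/145))*(9 - 8) = -149/145*1 = -149/145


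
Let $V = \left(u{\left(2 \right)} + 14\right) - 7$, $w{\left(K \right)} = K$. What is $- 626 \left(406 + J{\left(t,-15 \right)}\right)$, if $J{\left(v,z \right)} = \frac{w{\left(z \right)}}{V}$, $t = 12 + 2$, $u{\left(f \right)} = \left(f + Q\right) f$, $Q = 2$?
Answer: $-253530$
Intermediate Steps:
$u{\left(f \right)} = f \left(2 + f\right)$ ($u{\left(f \right)} = \left(f + 2\right) f = \left(2 + f\right) f = f \left(2 + f\right)$)
$t = 14$
$V = 15$ ($V = \left(2 \left(2 + 2\right) + 14\right) - 7 = \left(2 \cdot 4 + 14\right) - 7 = \left(8 + 14\right) - 7 = 22 - 7 = 15$)
$J{\left(v,z \right)} = \frac{z}{15}$
$- 626 \left(406 + J{\left(t,-15 \right)}\right) = - 626 \left(406 + \frac{1}{15} \left(-15\right)\right) = - 626 \left(406 - 1\right) = \left(-626\right) 405 = -253530$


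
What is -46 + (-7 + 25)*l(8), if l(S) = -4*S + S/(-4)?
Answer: -658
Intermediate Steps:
l(S) = -17*S/4 (l(S) = -4*S + S*(-¼) = -4*S - S/4 = -17*S/4)
-46 + (-7 + 25)*l(8) = -46 + (-7 + 25)*(-17/4*8) = -46 + 18*(-34) = -46 - 612 = -658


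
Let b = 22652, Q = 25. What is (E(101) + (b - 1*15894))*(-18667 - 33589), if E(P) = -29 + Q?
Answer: -352937024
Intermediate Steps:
E(P) = -4 (E(P) = -29 + 25 = -4)
(E(101) + (b - 1*15894))*(-18667 - 33589) = (-4 + (22652 - 1*15894))*(-18667 - 33589) = (-4 + (22652 - 15894))*(-52256) = (-4 + 6758)*(-52256) = 6754*(-52256) = -352937024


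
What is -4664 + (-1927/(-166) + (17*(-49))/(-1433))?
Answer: -1106563323/237878 ≈ -4651.8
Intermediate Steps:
-4664 + (-1927/(-166) + (17*(-49))/(-1433)) = -4664 + (-1927*(-1/166) - 833*(-1/1433)) = -4664 + (1927/166 + 833/1433) = -4664 + 2899669/237878 = -1106563323/237878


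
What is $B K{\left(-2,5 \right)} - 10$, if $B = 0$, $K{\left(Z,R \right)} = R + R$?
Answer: $-10$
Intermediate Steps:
$K{\left(Z,R \right)} = 2 R$
$B K{\left(-2,5 \right)} - 10 = 0 \cdot 2 \cdot 5 - 10 = 0 \cdot 10 - 10 = 0 - 10 = -10$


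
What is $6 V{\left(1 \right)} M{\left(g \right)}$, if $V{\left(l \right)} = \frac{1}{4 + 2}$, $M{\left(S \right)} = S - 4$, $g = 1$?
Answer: $-3$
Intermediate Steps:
$M{\left(S \right)} = -4 + S$
$V{\left(l \right)} = \frac{1}{6}$
$6 V{\left(1 \right)} M{\left(g \right)} = 6 \cdot \frac{1}{6} \left(-4 + 1\right) = 1 \left(-3\right) = -3$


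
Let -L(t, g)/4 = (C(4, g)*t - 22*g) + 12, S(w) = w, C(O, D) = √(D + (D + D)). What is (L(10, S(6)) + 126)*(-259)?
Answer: -156954 + 31080*√2 ≈ -1.1300e+5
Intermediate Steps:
C(O, D) = √3*√D (C(O, D) = √(D + 2*D) = √(3*D) = √3*√D)
L(t, g) = -48 + 88*g - 4*t*√3*√g (L(t, g) = -4*(((√3*√g)*t - 22*g) + 12) = -4*((t*√3*√g - 22*g) + 12) = -4*((-22*g + t*√3*√g) + 12) = -4*(12 - 22*g + t*√3*√g) = -48 + 88*g - 4*t*√3*√g)
(L(10, S(6)) + 126)*(-259) = ((-48 + 88*6 - 4*10*√3*√6) + 126)*(-259) = ((-48 + 528 - 120*√2) + 126)*(-259) = ((480 - 120*√2) + 126)*(-259) = (606 - 120*√2)*(-259) = -156954 + 31080*√2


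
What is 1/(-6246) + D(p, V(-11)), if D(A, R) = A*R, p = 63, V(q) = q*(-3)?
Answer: 12985433/6246 ≈ 2079.0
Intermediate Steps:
V(q) = -3*q
1/(-6246) + D(p, V(-11)) = 1/(-6246) + 63*(-3*(-11)) = -1/6246 + 63*33 = -1/6246 + 2079 = 12985433/6246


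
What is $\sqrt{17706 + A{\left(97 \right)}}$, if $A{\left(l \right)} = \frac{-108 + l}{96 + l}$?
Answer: $\frac{\sqrt{659528671}}{193} \approx 133.06$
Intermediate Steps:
$A{\left(l \right)} = \frac{-108 + l}{96 + l}$
$\sqrt{17706 + A{\left(97 \right)}} = \sqrt{17706 + \frac{-108 + 97}{96 + 97}} = \sqrt{17706 + \frac{1}{193} \left(-11\right)} = \sqrt{17706 - \frac{11}{193}} = \sqrt{\frac{3417247}{193}} = \frac{\sqrt{659528671}}{193}$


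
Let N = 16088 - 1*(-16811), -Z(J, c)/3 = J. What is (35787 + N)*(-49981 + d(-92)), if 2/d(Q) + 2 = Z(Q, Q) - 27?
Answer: -847949619230/247 ≈ -3.4330e+9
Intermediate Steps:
Z(J, c) = -3*J
N = 32899 (N = 16088 + 16811 = 32899)
d(Q) = 2/(-29 - 3*Q) (d(Q) = 2/(-2 + (-3*Q - 27)) = 2/(-2 + (-27 - 3*Q)) = 2/(-29 - 3*Q))
(35787 + N)*(-49981 + d(-92)) = (35787 + 32899)*(-49981 - 2/(29 + 3*(-92))) = 68686*(-49981 - 2/(29 - 276)) = 68686*(-49981 - 2/(-247)) = 68686*(-49981 - 2*(-1/247)) = 68686*(-49981 + 2/247) = 68686*(-12345305/247) = -847949619230/247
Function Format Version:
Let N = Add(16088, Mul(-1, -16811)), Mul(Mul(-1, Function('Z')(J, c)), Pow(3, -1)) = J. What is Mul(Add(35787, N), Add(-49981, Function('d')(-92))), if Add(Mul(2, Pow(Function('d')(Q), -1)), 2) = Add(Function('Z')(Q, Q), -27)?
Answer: Rational(-847949619230, 247) ≈ -3.4330e+9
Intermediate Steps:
Function('Z')(J, c) = Mul(-3, J)
N = 32899 (N = Add(16088, 16811) = 32899)
Function('d')(Q) = Mul(2, Pow(Add(-29, Mul(-3, Q)), -1)) (Function('d')(Q) = Mul(2, Pow(Add(-2, Add(Mul(-3, Q), -27)), -1)) = Mul(2, Pow(Add(-2, Add(-27, Mul(-3, Q))), -1)) = Mul(2, Pow(Add(-29, Mul(-3, Q)), -1)))
Mul(Add(35787, N), Add(-49981, Function('d')(-92))) = Mul(Add(35787, 32899), Add(-49981, Mul(-2, Pow(Add(29, Mul(3, -92)), -1)))) = Mul(68686, Add(-49981, Mul(-2, Pow(Add(29, -276), -1)))) = Mul(68686, Add(-49981, Mul(-2, Pow(-247, -1)))) = Mul(68686, Add(-49981, Mul(-2, Rational(-1, 247)))) = Mul(68686, Add(-49981, Rational(2, 247))) = Mul(68686, Rational(-12345305, 247)) = Rational(-847949619230, 247)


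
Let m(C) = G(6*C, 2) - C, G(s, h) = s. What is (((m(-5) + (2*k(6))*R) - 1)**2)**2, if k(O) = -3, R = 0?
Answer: 456976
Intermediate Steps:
m(C) = 5*C (m(C) = 6*C - C = 5*C)
(((m(-5) + (2*k(6))*R) - 1)**2)**2 = (((5*(-5) + (2*(-3))*0) - 1)**2)**2 = (((-25 - 6*0) - 1)**2)**2 = (((-25 + 0) - 1)**2)**2 = ((-25 - 1)**2)**2 = ((-26)**2)**2 = 676**2 = 456976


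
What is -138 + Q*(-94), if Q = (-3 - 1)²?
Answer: -1642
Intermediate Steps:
Q = 16 (Q = (-4)² = 16)
-138 + Q*(-94) = -138 + 16*(-94) = -138 - 1504 = -1642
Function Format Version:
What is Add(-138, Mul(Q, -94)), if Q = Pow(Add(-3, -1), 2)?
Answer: -1642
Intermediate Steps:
Q = 16 (Q = Pow(-4, 2) = 16)
Add(-138, Mul(Q, -94)) = Add(-138, Mul(16, -94)) = Add(-138, -1504) = -1642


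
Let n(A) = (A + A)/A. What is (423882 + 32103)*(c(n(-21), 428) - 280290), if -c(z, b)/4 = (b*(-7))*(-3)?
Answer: -144201608370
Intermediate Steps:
n(A) = 2 (n(A) = (2*A)/A = 2)
c(z, b) = -84*b (c(z, b) = -4*b*(-7)*(-3) = -4*(-7*b)*(-3) = -84*b)
(423882 + 32103)*(c(n(-21), 428) - 280290) = (423882 + 32103)*(-84*428 - 280290) = 455985*(-35952 - 280290) = 455985*(-316242) = -144201608370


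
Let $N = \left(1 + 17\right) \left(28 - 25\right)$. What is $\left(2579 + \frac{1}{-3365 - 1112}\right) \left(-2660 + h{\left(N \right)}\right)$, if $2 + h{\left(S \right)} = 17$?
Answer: $- \frac{30539651390}{4477} \approx -6.8215 \cdot 10^{6}$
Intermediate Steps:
$N = 54$ ($N = 18 \cdot 3 = 54$)
$h{\left(S \right)} = 15$ ($h{\left(S \right)} = -2 + 17 = 15$)
$\left(2579 + \frac{1}{-3365 - 1112}\right) \left(-2660 + h{\left(N \right)}\right) = \left(2579 + \frac{1}{-3365 - 1112}\right) \left(-2660 + 15\right) = \left(2579 + \frac{1}{-4477}\right) \left(-2645\right) = \left(2579 - \frac{1}{4477}\right) \left(-2645\right) = \frac{11546182}{4477} \left(-2645\right) = - \frac{30539651390}{4477}$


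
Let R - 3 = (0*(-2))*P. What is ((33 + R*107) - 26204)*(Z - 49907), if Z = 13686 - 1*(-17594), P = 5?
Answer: 481507950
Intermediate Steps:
R = 3 (R = 3 + (0*(-2))*5 = 3 + 0*5 = 3 + 0 = 3)
Z = 31280 (Z = 13686 + 17594 = 31280)
((33 + R*107) - 26204)*(Z - 49907) = ((33 + 3*107) - 26204)*(31280 - 49907) = ((33 + 321) - 26204)*(-18627) = (354 - 26204)*(-18627) = -25850*(-18627) = 481507950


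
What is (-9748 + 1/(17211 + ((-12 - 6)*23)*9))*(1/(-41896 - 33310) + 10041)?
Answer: -19852989849087731/202830582 ≈ -9.7880e+7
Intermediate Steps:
(-9748 + 1/(17211 + ((-12 - 6)*23)*9))*(1/(-41896 - 33310) + 10041) = (-9748 + 1/(17211 - 18*23*9))*(1/(-75206) + 10041) = (-9748 + 1/(17211 - 414*9))*(-1/75206 + 10041) = (-9748 + 1/(17211 - 3726))*(755143445/75206) = (-9748 + 1/13485)*(755143445/75206) = -131451779/13485*755143445/75206 = -19852989849087731/202830582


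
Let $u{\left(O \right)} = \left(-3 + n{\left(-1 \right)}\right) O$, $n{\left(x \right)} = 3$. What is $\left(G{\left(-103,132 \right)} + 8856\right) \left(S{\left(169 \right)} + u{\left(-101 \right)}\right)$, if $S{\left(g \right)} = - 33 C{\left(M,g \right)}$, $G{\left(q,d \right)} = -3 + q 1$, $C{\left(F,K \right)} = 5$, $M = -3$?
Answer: $-1443750$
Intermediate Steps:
$G{\left(q,d \right)} = -3 + q$
$u{\left(O \right)} = 0$ ($u{\left(O \right)} = \left(-3 + 3\right) O = 0 O = 0$)
$S{\left(g \right)} = -165$ ($S{\left(g \right)} = \left(-33\right) 5 = -165$)
$\left(G{\left(-103,132 \right)} + 8856\right) \left(S{\left(169 \right)} + u{\left(-101 \right)}\right) = \left(\left(-3 - 103\right) + 8856\right) \left(-165 + 0\right) = \left(-106 + 8856\right) \left(-165\right) = 8750 \left(-165\right) = -1443750$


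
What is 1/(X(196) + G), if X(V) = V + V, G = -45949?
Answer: -1/45557 ≈ -2.1951e-5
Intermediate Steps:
X(V) = 2*V
1/(X(196) + G) = 1/(2*196 - 45949) = 1/(392 - 45949) = 1/(-45557) = -1/45557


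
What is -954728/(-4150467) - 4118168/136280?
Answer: -2120276256577/70703205345 ≈ -29.988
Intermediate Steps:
-954728/(-4150467) - 4118168/136280 = -954728*(-1/4150467) - 4118168*1/136280 = 954728/4150467 - 514771/17035 = -2120276256577/70703205345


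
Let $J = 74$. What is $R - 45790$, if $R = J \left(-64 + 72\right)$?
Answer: $-45198$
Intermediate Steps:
$R = 592$ ($R = 74 \left(-64 + 72\right) = 74 \cdot 8 = 592$)
$R - 45790 = 592 - 45790 = -45198$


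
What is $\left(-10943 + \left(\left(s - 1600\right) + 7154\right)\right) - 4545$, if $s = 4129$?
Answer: $-5805$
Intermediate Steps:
$\left(-10943 + \left(\left(s - 1600\right) + 7154\right)\right) - 4545 = \left(-10943 + \left(\left(4129 - 1600\right) + 7154\right)\right) - 4545 = \left(-10943 + \left(2529 + 7154\right)\right) - 4545 = \left(-10943 + 9683\right) - 4545 = -1260 - 4545 = -5805$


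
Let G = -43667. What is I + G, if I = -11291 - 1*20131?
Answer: -75089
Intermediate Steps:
I = -31422 (I = -11291 - 20131 = -31422)
I + G = -31422 - 43667 = -75089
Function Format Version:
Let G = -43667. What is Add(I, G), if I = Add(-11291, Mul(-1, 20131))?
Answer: -75089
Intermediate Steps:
I = -31422 (I = Add(-11291, -20131) = -31422)
Add(I, G) = Add(-31422, -43667) = -75089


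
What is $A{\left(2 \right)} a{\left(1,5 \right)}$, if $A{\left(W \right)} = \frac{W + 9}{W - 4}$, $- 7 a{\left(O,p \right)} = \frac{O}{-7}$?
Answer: $- \frac{11}{98} \approx -0.11224$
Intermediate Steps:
$a{\left(O,p \right)} = \frac{O}{49}$ ($a{\left(O,p \right)} = - \frac{O \frac{1}{-7}}{7} = - \frac{O \left(- \frac{1}{7}\right)}{7} = - \frac{\left(- \frac{1}{7}\right) O}{7} = \frac{O}{49}$)
$A{\left(W \right)} = \frac{9 + W}{-4 + W}$
$A{\left(2 \right)} a{\left(1,5 \right)} = \frac{9 + 2}{-4 + 2} \cdot \frac{1}{49} \cdot 1 = \frac{1}{-2} \cdot 11 \cdot \frac{1}{49} = \left(- \frac{1}{2}\right) 11 \cdot \frac{1}{49} = \left(- \frac{11}{2}\right) \frac{1}{49} = - \frac{11}{98}$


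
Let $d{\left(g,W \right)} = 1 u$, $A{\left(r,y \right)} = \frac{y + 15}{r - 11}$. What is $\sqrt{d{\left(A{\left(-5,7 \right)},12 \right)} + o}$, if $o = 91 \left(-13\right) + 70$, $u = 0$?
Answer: $i \sqrt{1113} \approx 33.362 i$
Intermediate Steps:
$A{\left(r,y \right)} = \frac{15 + y}{-11 + r}$
$d{\left(g,W \right)} = 0$ ($d{\left(g,W \right)} = 1 \cdot 0 = 0$)
$o = -1113$ ($o = -1183 + 70 = -1113$)
$\sqrt{d{\left(A{\left(-5,7 \right)},12 \right)} + o} = \sqrt{0 - 1113} = \sqrt{-1113} = i \sqrt{1113}$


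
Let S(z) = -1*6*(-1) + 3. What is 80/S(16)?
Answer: 80/9 ≈ 8.8889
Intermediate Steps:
S(z) = 9 (S(z) = -6*(-1) + 3 = 6 + 3 = 9)
80/S(16) = 80/9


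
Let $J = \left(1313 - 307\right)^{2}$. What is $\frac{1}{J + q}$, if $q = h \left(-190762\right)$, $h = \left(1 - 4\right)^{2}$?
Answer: $- \frac{1}{704822} \approx -1.4188 \cdot 10^{-6}$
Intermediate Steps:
$h = 9$ ($h = \left(-3\right)^{2} = 9$)
$J = 1012036$ ($J = \left(1313 - 307\right)^{2} = 1006^{2} = 1012036$)
$q = -1716858$ ($q = 9 \left(-190762\right) = -1716858$)
$\frac{1}{J + q} = \frac{1}{1012036 - 1716858} = \frac{1}{-704822} = - \frac{1}{704822}$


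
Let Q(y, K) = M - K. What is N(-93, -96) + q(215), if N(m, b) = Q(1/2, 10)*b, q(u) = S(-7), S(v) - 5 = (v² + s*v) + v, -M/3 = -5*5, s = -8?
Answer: -6137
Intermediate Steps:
M = 75 (M = -(-15)*5 = -3*(-25) = 75)
S(v) = 5 + v² - 7*v (S(v) = 5 + ((v² - 8*v) + v) = 5 + (v² - 7*v) = 5 + v² - 7*v)
Q(y, K) = 75 - K
q(u) = 103 (q(u) = 5 + (-7)² - 7*(-7) = 5 + 49 + 49 = 103)
N(m, b) = 65*b (N(m, b) = (75 - 1*10)*b = (75 - 10)*b = 65*b)
N(-93, -96) + q(215) = 65*(-96) + 103 = -6240 + 103 = -6137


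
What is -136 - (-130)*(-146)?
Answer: -19116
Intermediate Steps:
-136 - (-130)*(-146) = -136 - 130*146 = -136 - 18980 = -19116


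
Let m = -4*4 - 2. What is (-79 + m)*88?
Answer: -8536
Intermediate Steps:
m = -18 (m = -16 - 2 = -18)
(-79 + m)*88 = (-79 - 18)*88 = -97*88 = -8536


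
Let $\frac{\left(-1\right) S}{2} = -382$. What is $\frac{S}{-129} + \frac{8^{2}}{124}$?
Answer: $- \frac{21620}{3999} \approx -5.4063$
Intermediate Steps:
$S = 764$ ($S = \left(-2\right) \left(-382\right) = 764$)
$\frac{S}{-129} + \frac{8^{2}}{124} = \frac{764}{-129} + \frac{8^{2}}{124} = 764 \left(- \frac{1}{129}\right) + 64 \cdot \frac{1}{124} = - \frac{764}{129} + \frac{16}{31} = - \frac{21620}{3999}$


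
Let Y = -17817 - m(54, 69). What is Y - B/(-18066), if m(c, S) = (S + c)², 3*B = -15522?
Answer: -297603805/9033 ≈ -32946.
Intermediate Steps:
B = -5174 (B = (⅓)*(-15522) = -5174)
Y = -32946 (Y = -17817 - (69 + 54)² = -17817 - 1*123² = -17817 - 1*15129 = -17817 - 15129 = -32946)
Y - B/(-18066) = -32946 - (-5174)/(-18066) = -32946 - (-5174)*(-1)/18066 = -32946 - 1*2587/9033 = -32946 - 2587/9033 = -297603805/9033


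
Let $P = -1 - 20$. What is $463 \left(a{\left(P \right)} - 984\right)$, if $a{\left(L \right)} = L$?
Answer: $-465315$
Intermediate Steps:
$P = -21$ ($P = -1 - 20 = -21$)
$463 \left(a{\left(P \right)} - 984\right) = 463 \left(-21 - 984\right) = 463 \left(-1005\right) = -465315$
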